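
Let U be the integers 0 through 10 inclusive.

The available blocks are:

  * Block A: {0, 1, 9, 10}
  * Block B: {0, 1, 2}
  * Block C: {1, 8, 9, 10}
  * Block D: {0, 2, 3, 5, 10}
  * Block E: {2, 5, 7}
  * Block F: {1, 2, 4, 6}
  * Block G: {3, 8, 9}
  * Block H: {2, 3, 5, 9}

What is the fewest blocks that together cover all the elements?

C and D and E and F together: C ∪ D ∪ E ∪ F = {0, 1, 2, 3, 4, 5, 6, 7, 8, 9, 10} — every element is covered.
No 3 of the 8 blocks cover everything (all 56 combinations miss at least one element), so 4 is optimal.

4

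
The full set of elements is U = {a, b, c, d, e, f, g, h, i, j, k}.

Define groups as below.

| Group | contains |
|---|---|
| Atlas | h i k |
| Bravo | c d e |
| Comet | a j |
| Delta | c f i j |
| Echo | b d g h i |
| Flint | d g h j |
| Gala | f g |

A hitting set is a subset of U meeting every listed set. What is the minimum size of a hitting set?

4

The 4 elements {c, g, h, j} hit every group.
The groups Atlas, Bravo, Comet, Gala are pairwise disjoint, so any hitting set needs a separate element for each — at least 4. Hence 4 is optimal.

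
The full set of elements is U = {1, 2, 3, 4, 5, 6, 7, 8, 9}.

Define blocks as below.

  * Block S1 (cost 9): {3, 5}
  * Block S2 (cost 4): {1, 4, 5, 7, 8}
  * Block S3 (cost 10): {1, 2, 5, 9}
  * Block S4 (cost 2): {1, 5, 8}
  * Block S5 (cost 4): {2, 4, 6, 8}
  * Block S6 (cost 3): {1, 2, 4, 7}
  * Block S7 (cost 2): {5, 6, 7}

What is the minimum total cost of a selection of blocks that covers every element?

S1, S3, S5, S7 together cover every element (S1 ∪ S3 ∪ S5 ∪ S7 = {1, 2, 3, 4, 5, 6, 7, 8, 9}); total cost 9 + 10 + 4 + 2 = 25.
The greedy pick S4, S6, S7, S1, S3 costs 26; no covering selection beats 25.

25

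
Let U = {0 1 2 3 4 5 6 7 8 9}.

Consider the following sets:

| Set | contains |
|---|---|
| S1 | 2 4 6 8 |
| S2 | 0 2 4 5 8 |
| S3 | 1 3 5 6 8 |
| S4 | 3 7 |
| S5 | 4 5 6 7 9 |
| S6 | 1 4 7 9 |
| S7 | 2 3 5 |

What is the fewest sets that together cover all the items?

3

Take {S2, S3, S5}. Their union is {0, 1, 2, 3, 4, 5, 6, 7, 8, 9}, which is all 10 items.
Only S2 contains 0, so S2 is forced; the remaining 5 items need at least 2 more sets (each remaining set adds at most 3) — so at least 3 sets are needed, and 3 is optimal.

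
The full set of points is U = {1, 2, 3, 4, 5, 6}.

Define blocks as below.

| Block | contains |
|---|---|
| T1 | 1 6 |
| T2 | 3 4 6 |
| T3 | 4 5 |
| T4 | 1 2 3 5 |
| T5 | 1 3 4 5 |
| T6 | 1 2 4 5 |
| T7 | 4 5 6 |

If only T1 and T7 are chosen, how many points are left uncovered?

Union of T1, T7 = {1, 4, 5, 6}.
Not covered: 2, 3 — 2 points.

2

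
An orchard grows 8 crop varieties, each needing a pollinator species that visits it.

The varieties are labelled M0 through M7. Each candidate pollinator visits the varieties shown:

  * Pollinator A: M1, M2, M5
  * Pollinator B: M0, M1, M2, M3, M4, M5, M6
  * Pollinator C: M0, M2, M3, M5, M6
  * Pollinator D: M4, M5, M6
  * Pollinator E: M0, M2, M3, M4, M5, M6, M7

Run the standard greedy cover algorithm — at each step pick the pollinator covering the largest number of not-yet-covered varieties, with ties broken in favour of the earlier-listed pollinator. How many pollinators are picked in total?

Greedy: pick B (covers 7 new) → pick E (covers 1 new). Total picks: 2.

2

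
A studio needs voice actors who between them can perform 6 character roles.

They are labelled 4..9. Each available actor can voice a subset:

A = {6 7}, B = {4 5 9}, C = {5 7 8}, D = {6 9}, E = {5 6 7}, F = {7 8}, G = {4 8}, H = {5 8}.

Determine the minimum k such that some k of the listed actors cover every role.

B and E and H together: B ∪ E ∪ H = {4, 5, 6, 7, 8, 9} — every role is covered.
No 2 of the 8 actors cover everything (all 28 combinations miss at least one role), so 3 is optimal.

3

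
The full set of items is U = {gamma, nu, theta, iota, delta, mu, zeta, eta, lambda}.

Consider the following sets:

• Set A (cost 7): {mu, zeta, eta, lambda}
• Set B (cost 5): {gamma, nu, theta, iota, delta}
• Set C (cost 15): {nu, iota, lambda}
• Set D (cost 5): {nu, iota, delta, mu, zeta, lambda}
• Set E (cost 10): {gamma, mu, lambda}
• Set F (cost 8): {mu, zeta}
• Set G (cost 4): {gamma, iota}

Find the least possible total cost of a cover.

A, B together cover every item (A ∪ B = {gamma, nu, theta, iota, delta, mu, zeta, eta, lambda}); total cost 7 + 5 = 12.
The greedy pick D, B, A costs 17; no covering selection beats 12.

12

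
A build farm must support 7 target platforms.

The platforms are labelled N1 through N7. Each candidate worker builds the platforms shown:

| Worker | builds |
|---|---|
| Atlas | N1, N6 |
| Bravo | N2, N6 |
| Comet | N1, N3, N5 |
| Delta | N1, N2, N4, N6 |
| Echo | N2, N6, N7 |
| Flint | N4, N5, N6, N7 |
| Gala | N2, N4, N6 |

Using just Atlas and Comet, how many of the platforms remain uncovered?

3

Union of Atlas, Comet = {N1, N3, N5, N6}.
Not covered: N2, N4, N7 — 3 platforms.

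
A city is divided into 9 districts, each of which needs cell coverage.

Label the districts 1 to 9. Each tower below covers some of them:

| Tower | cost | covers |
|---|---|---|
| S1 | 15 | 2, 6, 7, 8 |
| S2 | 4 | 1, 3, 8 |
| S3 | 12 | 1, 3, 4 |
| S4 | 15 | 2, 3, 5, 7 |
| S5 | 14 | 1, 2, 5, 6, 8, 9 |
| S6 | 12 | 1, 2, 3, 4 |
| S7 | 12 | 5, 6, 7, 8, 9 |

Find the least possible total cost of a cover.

24

S6, S7 together cover every district (S6 ∪ S7 = {1, 2, 3, 4, 5, 6, 7, 8, 9}); total cost 12 + 12 = 24.
The greedy pick S2, S7, S6 costs 28; no covering selection beats 24.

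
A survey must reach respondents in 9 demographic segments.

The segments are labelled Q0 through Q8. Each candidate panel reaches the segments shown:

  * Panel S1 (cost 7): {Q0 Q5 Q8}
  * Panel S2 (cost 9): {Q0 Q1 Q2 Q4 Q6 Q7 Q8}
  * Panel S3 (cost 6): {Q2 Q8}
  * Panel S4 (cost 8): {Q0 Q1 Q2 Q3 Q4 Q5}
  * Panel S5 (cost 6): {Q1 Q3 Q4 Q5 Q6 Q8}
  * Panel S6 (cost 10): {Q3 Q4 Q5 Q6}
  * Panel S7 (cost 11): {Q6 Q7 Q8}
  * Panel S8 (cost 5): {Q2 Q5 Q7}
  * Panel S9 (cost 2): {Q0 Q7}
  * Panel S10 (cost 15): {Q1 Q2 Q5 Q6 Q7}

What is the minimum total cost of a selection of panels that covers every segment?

13

S5, S8, S9 together cover every segment (S5 ∪ S8 ∪ S9 = {Q0, Q1, Q2, Q3, Q4, Q5, Q6, Q7, Q8}); total cost 6 + 5 + 2 = 13.
No covering selection has total cost below 13.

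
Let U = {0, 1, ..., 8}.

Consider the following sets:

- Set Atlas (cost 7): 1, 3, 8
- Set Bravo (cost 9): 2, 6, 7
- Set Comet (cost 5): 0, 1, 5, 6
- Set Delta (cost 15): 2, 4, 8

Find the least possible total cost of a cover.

Atlas, Bravo, Comet, Delta together cover every point (Atlas ∪ Bravo ∪ Comet ∪ Delta = {0, 1, 2, 3, 4, 5, 6, 7, 8}); total cost 7 + 9 + 5 + 15 = 36.
No covering selection has total cost below 36.

36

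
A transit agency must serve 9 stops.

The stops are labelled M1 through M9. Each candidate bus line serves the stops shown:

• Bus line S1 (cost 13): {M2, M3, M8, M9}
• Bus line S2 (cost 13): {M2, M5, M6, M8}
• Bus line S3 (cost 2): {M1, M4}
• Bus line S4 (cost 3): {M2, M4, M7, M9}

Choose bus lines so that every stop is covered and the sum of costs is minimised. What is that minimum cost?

S1, S2, S3, S4 together cover every stop (S1 ∪ S2 ∪ S3 ∪ S4 = {M1, M2, M3, M4, M5, M6, M7, M8, M9}); total cost 13 + 13 + 2 + 3 = 31.
No covering selection has total cost below 31.

31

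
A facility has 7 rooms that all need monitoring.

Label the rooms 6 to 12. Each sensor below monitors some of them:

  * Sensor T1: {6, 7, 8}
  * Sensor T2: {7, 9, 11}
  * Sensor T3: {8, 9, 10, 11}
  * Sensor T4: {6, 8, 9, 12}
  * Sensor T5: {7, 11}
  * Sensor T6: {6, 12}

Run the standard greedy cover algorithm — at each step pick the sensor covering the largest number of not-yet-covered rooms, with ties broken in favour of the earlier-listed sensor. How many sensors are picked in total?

Greedy: pick T3 (covers 4 new) → pick T1 (covers 2 new) → pick T4 (covers 1 new). Total picks: 3.

3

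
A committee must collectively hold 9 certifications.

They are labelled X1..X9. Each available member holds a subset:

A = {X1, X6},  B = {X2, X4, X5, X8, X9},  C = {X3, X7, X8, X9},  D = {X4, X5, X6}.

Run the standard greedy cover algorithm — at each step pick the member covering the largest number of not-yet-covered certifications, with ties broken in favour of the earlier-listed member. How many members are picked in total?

Greedy: pick B (covers 5 new) → pick A (covers 2 new) → pick C (covers 2 new). Total picks: 3.

3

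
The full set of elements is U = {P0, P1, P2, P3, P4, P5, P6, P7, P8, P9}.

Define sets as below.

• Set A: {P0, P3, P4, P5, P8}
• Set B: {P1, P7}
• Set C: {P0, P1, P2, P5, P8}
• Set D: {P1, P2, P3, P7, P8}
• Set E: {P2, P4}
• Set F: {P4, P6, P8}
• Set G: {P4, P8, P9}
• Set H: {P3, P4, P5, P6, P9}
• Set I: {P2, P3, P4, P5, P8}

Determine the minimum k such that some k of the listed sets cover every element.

A, D, and H cover everything between them: the union {P0, P1, P2, P3, P4, P5, P6, P7, P8, P9} is all of U.
No 2 of the 9 sets cover everything (all 36 combinations miss at least one element), so 3 is optimal.

3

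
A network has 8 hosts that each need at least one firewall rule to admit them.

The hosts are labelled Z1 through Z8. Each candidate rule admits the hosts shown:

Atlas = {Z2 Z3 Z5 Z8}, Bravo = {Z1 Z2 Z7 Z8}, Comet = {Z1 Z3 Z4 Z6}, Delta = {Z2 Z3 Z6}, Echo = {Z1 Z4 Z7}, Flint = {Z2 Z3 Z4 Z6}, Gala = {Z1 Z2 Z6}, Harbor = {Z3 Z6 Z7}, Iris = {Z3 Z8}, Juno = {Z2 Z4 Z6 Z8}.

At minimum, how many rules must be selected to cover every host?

3

Take {Atlas, Bravo, Comet}. Their union is {Z1, Z2, Z3, Z4, Z5, Z6, Z7, Z8}, which is all 8 hosts.
Only Atlas contains Z5, so Atlas is forced; the remaining 4 hosts need at least 2 more rules (each remaining rule adds at most 3) — so at least 3 rules are needed, and 3 is optimal.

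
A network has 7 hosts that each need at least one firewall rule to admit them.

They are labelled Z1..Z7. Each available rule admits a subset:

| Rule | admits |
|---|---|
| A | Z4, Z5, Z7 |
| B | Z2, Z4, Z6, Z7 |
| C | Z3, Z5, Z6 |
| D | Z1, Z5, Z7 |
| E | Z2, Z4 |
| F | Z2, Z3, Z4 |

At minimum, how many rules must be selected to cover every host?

Take {B, D, F}. Their union is {Z1, Z2, Z3, Z4, Z5, Z6, Z7}, which is all 7 hosts.
Only D contains Z1, so D is forced; the remaining 4 hosts need at least 2 more rules (each remaining rule adds at most 3) — so at least 3 rules are needed, and 3 is optimal.

3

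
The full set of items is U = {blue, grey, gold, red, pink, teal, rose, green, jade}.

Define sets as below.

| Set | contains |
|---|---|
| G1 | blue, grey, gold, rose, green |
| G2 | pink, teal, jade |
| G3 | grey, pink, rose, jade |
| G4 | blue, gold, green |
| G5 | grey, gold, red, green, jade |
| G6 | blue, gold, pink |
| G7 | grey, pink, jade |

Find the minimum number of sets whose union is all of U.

3

G1, G2, and G5 cover everything between them: the union {blue, grey, gold, red, pink, teal, rose, green, jade} is all of U.
Only G5 contains red, so G5 is forced; the remaining 4 items need at least 2 more sets (each remaining set adds at most 2) — so at least 3 sets are needed, and 3 is optimal.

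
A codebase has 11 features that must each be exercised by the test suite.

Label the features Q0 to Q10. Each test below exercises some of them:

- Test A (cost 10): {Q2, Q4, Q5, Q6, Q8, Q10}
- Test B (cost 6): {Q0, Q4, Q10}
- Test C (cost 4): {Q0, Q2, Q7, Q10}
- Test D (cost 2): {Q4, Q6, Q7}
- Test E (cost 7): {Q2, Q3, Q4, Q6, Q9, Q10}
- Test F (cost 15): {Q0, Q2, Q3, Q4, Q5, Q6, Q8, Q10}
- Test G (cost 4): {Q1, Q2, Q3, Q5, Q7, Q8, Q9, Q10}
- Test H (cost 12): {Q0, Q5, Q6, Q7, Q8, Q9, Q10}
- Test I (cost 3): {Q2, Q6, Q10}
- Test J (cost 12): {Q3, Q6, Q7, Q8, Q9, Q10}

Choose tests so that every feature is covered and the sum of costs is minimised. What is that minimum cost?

C, D, G together cover every feature (C ∪ D ∪ G = {Q0, Q1, Q2, Q3, Q4, Q5, Q6, Q7, Q8, Q9, Q10}); total cost 4 + 2 + 4 = 10.
No covering selection has total cost below 10.

10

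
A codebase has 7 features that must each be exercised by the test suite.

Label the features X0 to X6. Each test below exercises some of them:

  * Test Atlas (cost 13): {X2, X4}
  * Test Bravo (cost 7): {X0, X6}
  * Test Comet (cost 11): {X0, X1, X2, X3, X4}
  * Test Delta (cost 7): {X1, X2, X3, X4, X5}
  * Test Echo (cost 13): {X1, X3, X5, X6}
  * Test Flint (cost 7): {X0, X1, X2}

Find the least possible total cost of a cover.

14

Bravo, Delta together cover every feature (Bravo ∪ Delta = {X0, X1, X2, X3, X4, X5, X6}); total cost 7 + 7 = 14.
No covering selection has total cost below 14.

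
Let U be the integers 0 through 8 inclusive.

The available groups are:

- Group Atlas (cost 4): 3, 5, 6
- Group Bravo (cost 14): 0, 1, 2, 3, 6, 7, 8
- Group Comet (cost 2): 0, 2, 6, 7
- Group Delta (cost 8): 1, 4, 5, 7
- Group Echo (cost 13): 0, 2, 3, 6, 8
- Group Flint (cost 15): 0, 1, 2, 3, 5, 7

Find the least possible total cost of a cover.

Delta, Echo together cover every element (Delta ∪ Echo = {0, 1, 2, 3, 4, 5, 6, 7, 8}); total cost 8 + 13 = 21.
The greedy pick Comet, Atlas, Delta, Echo costs 27; no covering selection beats 21.

21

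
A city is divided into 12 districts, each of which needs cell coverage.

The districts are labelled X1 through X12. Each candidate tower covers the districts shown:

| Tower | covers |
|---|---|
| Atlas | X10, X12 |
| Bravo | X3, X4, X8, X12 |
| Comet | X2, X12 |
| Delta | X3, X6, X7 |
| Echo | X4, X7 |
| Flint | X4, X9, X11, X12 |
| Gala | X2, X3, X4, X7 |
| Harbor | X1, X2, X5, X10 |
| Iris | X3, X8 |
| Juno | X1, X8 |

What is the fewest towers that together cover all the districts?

Take {Delta, Flint, Harbor, Juno}. Their union is {X1, X2, X3, X4, X5, X6, X7, X8, X9, X10, X11, X12}, which is all 12 districts.
Only Delta contains X6, so Delta is forced; the remaining 9 districts need at least 3 more towers (each remaining tower adds at most 4) — so at least 4 towers are needed, and 4 is optimal.

4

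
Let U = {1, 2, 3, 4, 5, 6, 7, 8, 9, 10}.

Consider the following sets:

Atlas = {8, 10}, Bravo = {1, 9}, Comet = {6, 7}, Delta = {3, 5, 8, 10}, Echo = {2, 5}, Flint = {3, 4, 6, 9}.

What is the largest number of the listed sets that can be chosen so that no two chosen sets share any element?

4

Atlas, Bravo, Comet, Echo are pairwise disjoint (Atlas={8,10}; Bravo={1,9}; Comet={6,7}; Echo={2,5}).
Every remaining set overlaps one of these, and no 5 of the listed sets are pairwise disjoint, so 4 is the maximum.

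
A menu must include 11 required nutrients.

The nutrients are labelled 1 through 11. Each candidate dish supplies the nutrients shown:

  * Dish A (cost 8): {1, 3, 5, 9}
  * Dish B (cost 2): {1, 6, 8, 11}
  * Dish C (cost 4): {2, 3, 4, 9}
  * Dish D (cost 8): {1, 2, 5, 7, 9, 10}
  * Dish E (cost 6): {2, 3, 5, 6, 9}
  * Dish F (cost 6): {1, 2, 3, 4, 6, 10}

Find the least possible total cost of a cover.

14

B, C, D together cover every nutrient (B ∪ C ∪ D = {1, 2, 3, 4, 5, 6, 7, 8, 9, 10, 11}); total cost 2 + 4 + 8 = 14.
No covering selection has total cost below 14.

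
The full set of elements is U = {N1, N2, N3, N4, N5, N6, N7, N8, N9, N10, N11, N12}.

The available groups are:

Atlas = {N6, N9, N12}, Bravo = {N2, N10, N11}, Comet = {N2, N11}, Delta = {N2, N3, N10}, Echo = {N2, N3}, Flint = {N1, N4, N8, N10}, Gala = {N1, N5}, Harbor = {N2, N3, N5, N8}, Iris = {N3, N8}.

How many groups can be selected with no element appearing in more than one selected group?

4

Atlas, Comet, Gala, Iris are pairwise disjoint (Atlas={N6,N9,N12}; Comet={N2,N11}; Gala={N1,N5}; Iris={N3,N8}).
Every remaining group overlaps one of these, and no 5 of the listed groups are pairwise disjoint, so 4 is the maximum.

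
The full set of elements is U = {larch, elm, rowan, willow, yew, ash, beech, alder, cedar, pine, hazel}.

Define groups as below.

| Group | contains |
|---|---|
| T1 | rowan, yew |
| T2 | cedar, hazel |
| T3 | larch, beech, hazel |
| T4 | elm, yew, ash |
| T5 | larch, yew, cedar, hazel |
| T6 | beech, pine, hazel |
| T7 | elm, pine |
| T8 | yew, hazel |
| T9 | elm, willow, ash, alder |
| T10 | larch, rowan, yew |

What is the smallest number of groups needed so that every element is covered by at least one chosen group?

4

T1 and T5 and T6 and T9 together: T1 ∪ T5 ∪ T6 ∪ T9 = {larch, elm, rowan, willow, yew, ash, beech, alder, cedar, pine, hazel} — every element is covered.
No 3 of the 10 groups cover everything (all 120 combinations miss at least one element), so 4 is optimal.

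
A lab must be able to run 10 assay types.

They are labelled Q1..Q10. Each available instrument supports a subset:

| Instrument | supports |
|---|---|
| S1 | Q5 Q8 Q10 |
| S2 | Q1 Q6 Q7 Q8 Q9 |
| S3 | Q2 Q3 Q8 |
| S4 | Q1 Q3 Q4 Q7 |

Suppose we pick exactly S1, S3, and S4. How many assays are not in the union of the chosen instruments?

Union of S1, S3, S4 = {Q1, Q2, Q3, Q4, Q5, Q7, Q8, Q10}.
Not covered: Q6, Q9 — 2 assays.

2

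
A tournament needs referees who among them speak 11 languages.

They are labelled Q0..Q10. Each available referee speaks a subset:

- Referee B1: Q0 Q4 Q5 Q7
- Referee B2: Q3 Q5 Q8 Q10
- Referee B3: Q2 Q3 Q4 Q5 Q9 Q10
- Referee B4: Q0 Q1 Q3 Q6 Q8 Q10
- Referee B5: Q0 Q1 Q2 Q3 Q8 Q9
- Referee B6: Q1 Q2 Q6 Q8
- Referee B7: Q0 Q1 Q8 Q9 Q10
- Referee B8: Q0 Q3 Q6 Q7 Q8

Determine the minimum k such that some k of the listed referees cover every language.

B3 and B6 and B8 together: B3 ∪ B6 ∪ B8 = {Q0, Q1, Q2, Q3, Q4, Q5, Q6, Q7, Q8, Q9, Q10} — every language is covered.
No 2 of the 8 referees cover everything (all 28 combinations miss at least one language), so 3 is optimal.

3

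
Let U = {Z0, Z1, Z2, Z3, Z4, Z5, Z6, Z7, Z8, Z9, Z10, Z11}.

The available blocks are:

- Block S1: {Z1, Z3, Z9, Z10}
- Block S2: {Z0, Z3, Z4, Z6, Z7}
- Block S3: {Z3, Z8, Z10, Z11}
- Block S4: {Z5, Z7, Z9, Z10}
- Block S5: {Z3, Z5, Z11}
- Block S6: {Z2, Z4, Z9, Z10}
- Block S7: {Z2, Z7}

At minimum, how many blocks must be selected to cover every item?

S1 and S2 and S3 and S5 and S7 together: S1 ∪ S2 ∪ S3 ∪ S5 ∪ S7 = {Z0, Z1, Z2, Z3, Z4, Z5, Z6, Z7, Z8, Z9, Z10, Z11} — every item is covered.
No 4 of the 7 blocks cover everything (all 35 combinations miss at least one item), so 5 is optimal.

5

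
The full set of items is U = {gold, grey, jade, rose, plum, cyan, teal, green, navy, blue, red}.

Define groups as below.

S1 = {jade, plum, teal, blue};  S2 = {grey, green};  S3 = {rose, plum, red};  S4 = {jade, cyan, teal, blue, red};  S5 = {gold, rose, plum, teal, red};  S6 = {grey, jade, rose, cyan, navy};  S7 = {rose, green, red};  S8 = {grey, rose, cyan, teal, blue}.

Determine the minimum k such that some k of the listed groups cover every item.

4

S1 and S2 and S5 and S6 together: S1 ∪ S2 ∪ S5 ∪ S6 = {gold, grey, jade, rose, plum, cyan, teal, green, navy, blue, red} — every item is covered.
No 3 of the 8 groups cover everything (all 56 combinations miss at least one item), so 4 is optimal.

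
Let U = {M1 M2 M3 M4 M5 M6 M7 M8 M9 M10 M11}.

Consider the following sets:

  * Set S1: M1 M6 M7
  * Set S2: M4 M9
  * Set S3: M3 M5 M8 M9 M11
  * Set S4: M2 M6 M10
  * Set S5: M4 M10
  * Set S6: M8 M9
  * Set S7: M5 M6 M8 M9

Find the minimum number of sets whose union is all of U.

4

S1, S2, S3, and S4 cover everything between them: the union {M1, M2, M3, M4, M5, M6, M7, M8, M9, M10, M11} is all of U.
No 3 of the 7 sets cover everything (all 35 combinations miss at least one item), so 4 is optimal.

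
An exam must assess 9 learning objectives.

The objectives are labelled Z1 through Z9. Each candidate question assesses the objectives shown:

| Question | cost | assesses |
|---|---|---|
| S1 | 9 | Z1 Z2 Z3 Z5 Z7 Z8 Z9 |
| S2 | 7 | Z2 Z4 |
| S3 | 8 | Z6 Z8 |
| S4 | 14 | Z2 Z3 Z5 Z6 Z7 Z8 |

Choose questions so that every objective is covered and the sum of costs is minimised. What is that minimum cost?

S1, S2, S3 together cover every objective (S1 ∪ S2 ∪ S3 = {Z1, Z2, Z3, Z4, Z5, Z6, Z7, Z8, Z9}); total cost 9 + 7 + 8 = 24.
No covering selection has total cost below 24.

24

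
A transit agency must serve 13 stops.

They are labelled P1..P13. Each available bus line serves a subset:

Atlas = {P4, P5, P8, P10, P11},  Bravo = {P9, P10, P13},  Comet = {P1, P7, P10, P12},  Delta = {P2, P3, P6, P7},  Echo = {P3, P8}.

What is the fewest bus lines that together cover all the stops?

4

Take {Atlas, Bravo, Comet, Delta}. Their union is {P1, P2, P3, P4, P5, P6, P7, P8, P9, P10, P11, P12, P13}, which is all 13 stops.
Only Comet contains P1, so Comet is forced; the remaining 9 stops need at least 3 more bus lines (each remaining bus line adds at most 4) — so at least 4 bus lines are needed, and 4 is optimal.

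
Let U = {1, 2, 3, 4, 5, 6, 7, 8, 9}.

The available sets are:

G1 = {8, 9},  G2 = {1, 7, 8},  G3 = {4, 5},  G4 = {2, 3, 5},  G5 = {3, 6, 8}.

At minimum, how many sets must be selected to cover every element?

Take {G1, G2, G3, G4, G5}. Their union is {1, 2, 3, 4, 5, 6, 7, 8, 9}, which is all 9 elements.
No 4 of the 5 sets cover everything (all 5 combinations miss at least one element), so 5 is optimal.

5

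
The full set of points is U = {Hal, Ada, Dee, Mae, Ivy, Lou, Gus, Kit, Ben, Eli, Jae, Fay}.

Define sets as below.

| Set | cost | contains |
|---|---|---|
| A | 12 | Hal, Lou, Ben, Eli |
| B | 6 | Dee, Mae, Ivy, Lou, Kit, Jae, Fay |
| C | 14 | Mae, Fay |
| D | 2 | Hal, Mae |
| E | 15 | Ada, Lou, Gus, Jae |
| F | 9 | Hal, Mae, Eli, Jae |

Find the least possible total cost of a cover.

A, B, E together cover every point (A ∪ B ∪ E = {Hal, Ada, Dee, Mae, Ivy, Lou, Gus, Kit, Ben, Eli, Jae, Fay}); total cost 12 + 6 + 15 = 33.
The greedy pick B, D, A, E costs 35; no covering selection beats 33.

33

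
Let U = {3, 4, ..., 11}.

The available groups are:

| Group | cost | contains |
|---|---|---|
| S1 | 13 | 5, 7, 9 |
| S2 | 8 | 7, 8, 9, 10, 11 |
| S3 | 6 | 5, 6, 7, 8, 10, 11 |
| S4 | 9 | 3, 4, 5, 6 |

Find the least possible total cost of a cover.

17

S2, S4 together cover every element (S2 ∪ S4 = {3, 4, 5, 6, 7, 8, 9, 10, 11}); total cost 8 + 9 = 17.
The greedy pick S3, S4, S2 costs 23; no covering selection beats 17.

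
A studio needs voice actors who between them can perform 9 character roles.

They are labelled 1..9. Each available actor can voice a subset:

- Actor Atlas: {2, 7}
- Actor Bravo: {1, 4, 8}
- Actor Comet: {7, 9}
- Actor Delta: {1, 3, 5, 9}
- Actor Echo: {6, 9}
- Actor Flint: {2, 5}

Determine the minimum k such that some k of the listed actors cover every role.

4

Take {Atlas, Bravo, Delta, Echo}. Their union is {1, 2, 3, 4, 5, 6, 7, 8, 9}, which is all 9 roles.
Only Delta contains 3, so Delta is forced; the remaining 5 roles need at least 3 more actors (each remaining actor adds at most 2) — so at least 4 actors are needed, and 4 is optimal.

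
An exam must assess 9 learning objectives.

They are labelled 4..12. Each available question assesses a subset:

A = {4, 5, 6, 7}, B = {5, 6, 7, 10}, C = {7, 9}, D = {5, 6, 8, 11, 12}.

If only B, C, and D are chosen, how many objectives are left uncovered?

1

Union of B, C, D = {5, 6, 7, 8, 9, 10, 11, 12}.
Not covered: 4 — 1 objective.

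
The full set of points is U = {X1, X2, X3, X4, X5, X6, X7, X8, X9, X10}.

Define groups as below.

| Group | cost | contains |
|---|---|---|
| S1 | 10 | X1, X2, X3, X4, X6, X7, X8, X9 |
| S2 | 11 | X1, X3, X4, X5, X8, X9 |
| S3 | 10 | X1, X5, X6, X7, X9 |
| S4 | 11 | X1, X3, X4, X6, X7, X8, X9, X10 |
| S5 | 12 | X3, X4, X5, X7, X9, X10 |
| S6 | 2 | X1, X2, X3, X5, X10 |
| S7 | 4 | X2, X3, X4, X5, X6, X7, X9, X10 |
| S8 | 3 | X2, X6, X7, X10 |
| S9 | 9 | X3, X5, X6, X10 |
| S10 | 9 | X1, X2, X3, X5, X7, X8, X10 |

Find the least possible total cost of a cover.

12

S1, S6 together cover every point (S1 ∪ S6 = {X1, X2, X3, X4, X5, X6, X7, X8, X9, X10}); total cost 10 + 2 = 12.
The greedy pick S6, S7, S10 costs 15; no covering selection beats 12.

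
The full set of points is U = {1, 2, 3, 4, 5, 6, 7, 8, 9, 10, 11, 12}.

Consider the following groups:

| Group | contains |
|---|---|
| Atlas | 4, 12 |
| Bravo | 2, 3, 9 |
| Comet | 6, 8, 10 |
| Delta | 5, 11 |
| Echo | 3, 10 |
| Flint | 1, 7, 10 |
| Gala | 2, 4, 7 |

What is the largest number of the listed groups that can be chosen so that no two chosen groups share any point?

Atlas, Bravo, Comet, Delta are pairwise disjoint (Atlas={4,12}; Bravo={2,3,9}; Comet={6,8,10}; Delta={5,11}).
Every remaining group overlaps one of these, and no 5 of the listed groups are pairwise disjoint, so 4 is the maximum.

4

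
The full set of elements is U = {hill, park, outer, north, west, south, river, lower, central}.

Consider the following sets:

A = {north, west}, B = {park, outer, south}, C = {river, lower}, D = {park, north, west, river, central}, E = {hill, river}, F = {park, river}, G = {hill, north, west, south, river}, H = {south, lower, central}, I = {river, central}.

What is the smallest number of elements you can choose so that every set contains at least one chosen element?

The 3 elements {north, south, river} hit every set.
The sets A, B, E are pairwise disjoint, so any hitting set needs a separate element for each — at least 3. Hence 3 is optimal.

3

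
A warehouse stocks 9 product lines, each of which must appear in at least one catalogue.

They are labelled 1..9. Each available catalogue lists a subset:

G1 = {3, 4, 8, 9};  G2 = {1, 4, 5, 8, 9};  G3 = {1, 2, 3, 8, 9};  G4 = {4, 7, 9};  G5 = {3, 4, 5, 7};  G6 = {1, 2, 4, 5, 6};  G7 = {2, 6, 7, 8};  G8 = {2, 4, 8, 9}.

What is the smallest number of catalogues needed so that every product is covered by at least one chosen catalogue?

3

G1 and G5 and G6 together: G1 ∪ G5 ∪ G6 = {1, 2, 3, 4, 5, 6, 7, 8, 9} — every product is covered.
No 2 of the 8 catalogues cover everything (all 28 combinations miss at least one product), so 3 is optimal.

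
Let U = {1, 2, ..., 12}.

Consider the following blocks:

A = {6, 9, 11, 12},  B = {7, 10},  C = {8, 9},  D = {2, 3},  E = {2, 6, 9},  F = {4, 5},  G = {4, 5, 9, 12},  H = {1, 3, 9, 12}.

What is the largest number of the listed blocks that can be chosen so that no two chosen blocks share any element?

A, B, D, F are pairwise disjoint (A={6,9,11,12}; B={7,10}; D={2,3}; F={4,5}).
Every remaining block overlaps one of these, and no 5 of the listed blocks are pairwise disjoint, so 4 is the maximum.

4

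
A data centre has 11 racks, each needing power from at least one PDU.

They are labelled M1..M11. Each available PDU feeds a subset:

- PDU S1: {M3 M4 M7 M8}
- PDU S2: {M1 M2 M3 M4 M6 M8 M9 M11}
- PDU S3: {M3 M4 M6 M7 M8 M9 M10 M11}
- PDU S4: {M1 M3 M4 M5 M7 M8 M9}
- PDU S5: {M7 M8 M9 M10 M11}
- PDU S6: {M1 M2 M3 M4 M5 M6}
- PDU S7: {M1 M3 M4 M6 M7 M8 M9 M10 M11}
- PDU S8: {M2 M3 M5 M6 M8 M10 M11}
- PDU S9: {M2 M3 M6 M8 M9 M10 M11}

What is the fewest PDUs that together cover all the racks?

S7 and S8 together: S7 ∪ S8 = {M1, M2, M3, M4, M5, M6, M7, M8, M9, M10, M11} — every rack is covered.
No single PDU has all 11 racks (the largest, S7, has 9), so 2 is optimal.

2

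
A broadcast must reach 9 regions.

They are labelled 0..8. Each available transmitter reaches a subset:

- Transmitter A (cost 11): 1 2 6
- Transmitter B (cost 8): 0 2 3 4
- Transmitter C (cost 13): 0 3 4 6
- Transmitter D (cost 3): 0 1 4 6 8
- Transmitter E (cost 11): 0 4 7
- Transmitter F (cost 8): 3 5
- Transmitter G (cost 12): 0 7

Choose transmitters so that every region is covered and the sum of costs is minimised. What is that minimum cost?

B, D, E, F together cover every region (B ∪ D ∪ E ∪ F = {0, 1, 2, 3, 4, 5, 6, 7, 8}); total cost 8 + 3 + 11 + 8 = 30.
No covering selection has total cost below 30.

30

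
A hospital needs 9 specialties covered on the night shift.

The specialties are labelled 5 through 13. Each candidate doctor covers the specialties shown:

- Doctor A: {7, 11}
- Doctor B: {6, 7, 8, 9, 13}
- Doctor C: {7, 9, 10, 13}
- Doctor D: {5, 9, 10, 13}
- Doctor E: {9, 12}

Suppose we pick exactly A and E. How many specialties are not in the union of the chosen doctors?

Union of A, E = {7, 9, 11, 12}.
Not covered: 5, 6, 8, 10, 13 — 5 specialties.

5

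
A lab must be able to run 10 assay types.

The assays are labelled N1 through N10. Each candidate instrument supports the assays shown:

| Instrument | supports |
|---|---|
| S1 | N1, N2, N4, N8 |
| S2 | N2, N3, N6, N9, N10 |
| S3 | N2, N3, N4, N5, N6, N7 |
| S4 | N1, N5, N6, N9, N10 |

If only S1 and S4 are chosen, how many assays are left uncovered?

Union of S1, S4 = {N1, N2, N4, N5, N6, N8, N9, N10}.
Not covered: N3, N7 — 2 assays.

2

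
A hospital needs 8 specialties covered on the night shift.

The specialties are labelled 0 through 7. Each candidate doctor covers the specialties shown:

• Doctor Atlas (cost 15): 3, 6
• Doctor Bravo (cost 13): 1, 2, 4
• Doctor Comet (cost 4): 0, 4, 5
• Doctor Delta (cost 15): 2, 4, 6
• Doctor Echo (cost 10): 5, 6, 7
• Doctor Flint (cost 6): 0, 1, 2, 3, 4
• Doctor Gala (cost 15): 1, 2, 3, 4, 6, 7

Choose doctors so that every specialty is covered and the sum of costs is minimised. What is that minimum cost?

16

Echo, Flint together cover every specialty (Echo ∪ Flint = {0, 1, 2, 3, 4, 5, 6, 7}); total cost 10 + 6 = 16.
No covering selection has total cost below 16.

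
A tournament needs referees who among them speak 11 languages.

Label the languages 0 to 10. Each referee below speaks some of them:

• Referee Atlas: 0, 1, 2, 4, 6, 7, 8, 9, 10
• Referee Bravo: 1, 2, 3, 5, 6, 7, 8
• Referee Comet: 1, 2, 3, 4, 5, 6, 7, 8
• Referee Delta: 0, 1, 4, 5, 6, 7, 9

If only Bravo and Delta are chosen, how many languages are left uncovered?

1

Union of Bravo, Delta = {0, 1, 2, 3, 4, 5, 6, 7, 8, 9}.
Not covered: 10 — 1 language.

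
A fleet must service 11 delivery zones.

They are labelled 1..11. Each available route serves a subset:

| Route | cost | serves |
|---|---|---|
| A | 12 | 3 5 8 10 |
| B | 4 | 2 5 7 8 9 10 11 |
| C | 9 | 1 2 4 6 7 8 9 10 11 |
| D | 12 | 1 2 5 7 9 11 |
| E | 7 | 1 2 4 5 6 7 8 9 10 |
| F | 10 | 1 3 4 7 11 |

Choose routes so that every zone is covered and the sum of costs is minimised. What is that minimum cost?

E, F together cover every zone (E ∪ F = {1, 2, 3, 4, 5, 6, 7, 8, 9, 10, 11}); total cost 7 + 10 = 17.
The greedy pick B, E, F costs 21; no covering selection beats 17.

17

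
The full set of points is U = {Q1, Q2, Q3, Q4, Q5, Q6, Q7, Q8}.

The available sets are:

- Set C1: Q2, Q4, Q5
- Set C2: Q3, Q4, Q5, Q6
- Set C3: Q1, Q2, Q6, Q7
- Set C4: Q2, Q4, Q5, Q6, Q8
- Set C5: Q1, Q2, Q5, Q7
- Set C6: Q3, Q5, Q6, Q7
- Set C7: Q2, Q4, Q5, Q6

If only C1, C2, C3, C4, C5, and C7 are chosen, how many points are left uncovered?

0

Union of C1, C2, C3, C4, C5, C7 = {Q1, Q2, Q3, Q4, Q5, Q6, Q7, Q8} — that's every point, so 0 are uncovered.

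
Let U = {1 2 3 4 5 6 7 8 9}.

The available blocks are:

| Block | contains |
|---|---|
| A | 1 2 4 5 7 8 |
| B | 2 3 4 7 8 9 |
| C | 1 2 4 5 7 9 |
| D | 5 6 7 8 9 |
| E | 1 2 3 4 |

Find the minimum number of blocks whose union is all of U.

2

D and E cover everything between them: the union {1, 2, 3, 4, 5, 6, 7, 8, 9} is all of U.
No single block has all 9 elements (the largest, A, has 6), so 2 is optimal.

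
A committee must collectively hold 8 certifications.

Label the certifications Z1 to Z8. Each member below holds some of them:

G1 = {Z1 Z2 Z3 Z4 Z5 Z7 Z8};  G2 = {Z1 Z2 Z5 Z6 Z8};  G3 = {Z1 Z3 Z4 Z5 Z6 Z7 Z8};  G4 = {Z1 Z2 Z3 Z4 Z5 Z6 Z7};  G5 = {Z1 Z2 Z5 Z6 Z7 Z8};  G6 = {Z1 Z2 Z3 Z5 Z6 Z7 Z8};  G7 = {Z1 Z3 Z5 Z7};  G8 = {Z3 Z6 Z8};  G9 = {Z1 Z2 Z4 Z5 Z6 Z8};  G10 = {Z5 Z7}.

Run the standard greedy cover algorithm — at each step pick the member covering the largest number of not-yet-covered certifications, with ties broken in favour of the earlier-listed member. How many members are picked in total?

2

Greedy: pick G1 (covers 7 new) → pick G2 (covers 1 new). Total picks: 2.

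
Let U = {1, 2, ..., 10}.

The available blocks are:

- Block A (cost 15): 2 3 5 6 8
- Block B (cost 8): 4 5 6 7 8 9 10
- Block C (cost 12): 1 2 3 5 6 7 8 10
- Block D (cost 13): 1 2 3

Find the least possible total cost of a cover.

20

B, C together cover every point (B ∪ C = {1, 2, 3, 4, 5, 6, 7, 8, 9, 10}); total cost 8 + 12 = 20.
No covering selection has total cost below 20.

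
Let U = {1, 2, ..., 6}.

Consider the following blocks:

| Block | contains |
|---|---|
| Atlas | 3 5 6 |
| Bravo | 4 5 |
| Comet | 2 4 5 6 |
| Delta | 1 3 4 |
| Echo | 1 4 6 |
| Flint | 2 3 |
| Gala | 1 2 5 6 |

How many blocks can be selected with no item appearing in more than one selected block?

Bravo, Flint are pairwise disjoint (Bravo={4,5}; Flint={2,3}).
Every remaining block overlaps one of these, and no 3 of the listed blocks are pairwise disjoint, so 2 is the maximum.

2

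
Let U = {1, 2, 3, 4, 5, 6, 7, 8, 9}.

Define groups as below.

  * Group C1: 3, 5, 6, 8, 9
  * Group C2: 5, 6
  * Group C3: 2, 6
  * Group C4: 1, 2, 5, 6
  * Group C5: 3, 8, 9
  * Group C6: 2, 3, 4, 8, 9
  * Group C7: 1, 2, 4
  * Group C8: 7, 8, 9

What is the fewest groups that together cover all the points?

C4 and C6 and C8 together: C4 ∪ C6 ∪ C8 = {1, 2, 3, 4, 5, 6, 7, 8, 9} — every point is covered.
Only C8 contains 7, so C8 is forced; the remaining 6 points need at least 2 more groups (each remaining group adds at most 4) — so at least 3 groups are needed, and 3 is optimal.

3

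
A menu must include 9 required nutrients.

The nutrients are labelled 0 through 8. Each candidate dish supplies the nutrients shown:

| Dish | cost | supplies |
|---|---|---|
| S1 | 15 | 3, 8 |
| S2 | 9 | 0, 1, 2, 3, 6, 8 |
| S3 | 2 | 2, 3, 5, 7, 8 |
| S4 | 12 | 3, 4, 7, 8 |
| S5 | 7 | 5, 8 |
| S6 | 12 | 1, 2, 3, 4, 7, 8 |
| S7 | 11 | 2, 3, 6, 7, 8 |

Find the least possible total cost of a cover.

S2, S3, S4 together cover every nutrient (S2 ∪ S3 ∪ S4 = {0, 1, 2, 3, 4, 5, 6, 7, 8}); total cost 9 + 2 + 12 = 23.
No covering selection has total cost below 23.

23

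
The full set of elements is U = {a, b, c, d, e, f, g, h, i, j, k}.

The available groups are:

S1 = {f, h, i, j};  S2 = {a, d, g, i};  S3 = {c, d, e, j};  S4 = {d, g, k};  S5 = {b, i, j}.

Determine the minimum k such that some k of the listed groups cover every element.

5

Take {S1, S2, S3, S4, S5}. Their union is {a, b, c, d, e, f, g, h, i, j, k}, which is all 11 elements.
No 4 of the 5 groups cover everything (all 5 combinations miss at least one element), so 5 is optimal.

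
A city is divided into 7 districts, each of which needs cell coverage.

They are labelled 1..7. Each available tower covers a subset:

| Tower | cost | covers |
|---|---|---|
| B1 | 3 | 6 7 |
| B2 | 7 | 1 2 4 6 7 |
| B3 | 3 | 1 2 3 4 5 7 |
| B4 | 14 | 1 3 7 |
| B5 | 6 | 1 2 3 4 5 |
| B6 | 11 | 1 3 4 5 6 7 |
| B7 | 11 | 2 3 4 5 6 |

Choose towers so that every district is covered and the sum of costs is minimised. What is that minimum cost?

6

B1, B3 together cover every district (B1 ∪ B3 = {1, 2, 3, 4, 5, 6, 7}); total cost 3 + 3 = 6.
No covering selection has total cost below 6.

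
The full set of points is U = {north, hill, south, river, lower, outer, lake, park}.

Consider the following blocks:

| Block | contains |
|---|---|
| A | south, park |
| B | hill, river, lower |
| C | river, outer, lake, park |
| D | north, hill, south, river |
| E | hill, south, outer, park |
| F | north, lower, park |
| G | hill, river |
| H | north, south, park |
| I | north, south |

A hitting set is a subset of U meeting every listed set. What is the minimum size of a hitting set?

3

Take T = {north, south, river}. Each listed block contains at least one of these, so T is a hitting set of size 3.
No choice of 2 points meets every block, so 3 is the minimum.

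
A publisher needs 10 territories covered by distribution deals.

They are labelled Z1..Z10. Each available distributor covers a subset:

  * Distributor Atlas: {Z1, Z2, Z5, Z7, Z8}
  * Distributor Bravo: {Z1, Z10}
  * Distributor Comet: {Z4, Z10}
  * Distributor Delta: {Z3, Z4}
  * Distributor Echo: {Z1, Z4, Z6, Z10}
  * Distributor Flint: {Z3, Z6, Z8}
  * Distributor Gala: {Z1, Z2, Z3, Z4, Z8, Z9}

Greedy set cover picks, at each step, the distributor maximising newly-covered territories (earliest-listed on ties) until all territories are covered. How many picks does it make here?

Greedy: pick Gala (covers 6 new) → pick Atlas (covers 2 new) → pick Echo (covers 2 new). Total picks: 3.

3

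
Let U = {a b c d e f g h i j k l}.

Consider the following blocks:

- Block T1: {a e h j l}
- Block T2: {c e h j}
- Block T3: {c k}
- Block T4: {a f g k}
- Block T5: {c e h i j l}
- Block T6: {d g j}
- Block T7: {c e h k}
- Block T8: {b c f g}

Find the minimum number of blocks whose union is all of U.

4

T4, T5, T6, and T8 cover everything between them: the union {a, b, c, d, e, f, g, h, i, j, k, l} is all of U.
No 3 of the 8 blocks cover everything (all 56 combinations miss at least one element), so 4 is optimal.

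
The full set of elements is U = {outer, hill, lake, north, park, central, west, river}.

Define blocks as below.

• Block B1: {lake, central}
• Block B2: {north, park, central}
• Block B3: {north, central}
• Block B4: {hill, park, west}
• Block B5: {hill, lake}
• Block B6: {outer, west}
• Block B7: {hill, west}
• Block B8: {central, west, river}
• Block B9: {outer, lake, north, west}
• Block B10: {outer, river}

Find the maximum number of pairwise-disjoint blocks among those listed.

B2, B5, B6 are pairwise disjoint (B2={north,park,central}; B5={hill,lake}; B6={outer,west}).
Every remaining block overlaps one of these, and no 4 of the listed blocks are pairwise disjoint, so 3 is the maximum.

3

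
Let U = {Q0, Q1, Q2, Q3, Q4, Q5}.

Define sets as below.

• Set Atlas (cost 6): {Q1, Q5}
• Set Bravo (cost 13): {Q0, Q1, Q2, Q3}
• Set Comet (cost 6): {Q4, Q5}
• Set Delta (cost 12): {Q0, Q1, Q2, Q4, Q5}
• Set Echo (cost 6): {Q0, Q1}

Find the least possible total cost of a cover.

Bravo, Comet together cover every item (Bravo ∪ Comet = {Q0, Q1, Q2, Q3, Q4, Q5}); total cost 13 + 6 = 19.
The greedy pick Delta, Bravo costs 25; no covering selection beats 19.

19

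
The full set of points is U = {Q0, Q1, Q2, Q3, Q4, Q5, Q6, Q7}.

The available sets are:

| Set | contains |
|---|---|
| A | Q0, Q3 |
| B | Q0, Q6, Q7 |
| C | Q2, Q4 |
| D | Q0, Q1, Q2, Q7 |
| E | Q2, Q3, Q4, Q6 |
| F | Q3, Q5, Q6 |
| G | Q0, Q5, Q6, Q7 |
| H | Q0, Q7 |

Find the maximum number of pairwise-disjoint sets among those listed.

C, F, H are pairwise disjoint (C={Q2,Q4}; F={Q3,Q5,Q6}; H={Q0,Q7}).
Every remaining set overlaps one of these, and no 4 of the listed sets are pairwise disjoint, so 3 is the maximum.

3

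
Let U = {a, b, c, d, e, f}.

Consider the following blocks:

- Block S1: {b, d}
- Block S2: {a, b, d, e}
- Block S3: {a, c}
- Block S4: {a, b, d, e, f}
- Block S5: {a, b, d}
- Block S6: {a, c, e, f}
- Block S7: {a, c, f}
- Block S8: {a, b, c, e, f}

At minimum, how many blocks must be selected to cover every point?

2

S1 and S8 cover everything between them: the union {a, b, c, d, e, f} is all of U.
No single block has all 6 points (the largest, S4, has 5), so 2 is optimal.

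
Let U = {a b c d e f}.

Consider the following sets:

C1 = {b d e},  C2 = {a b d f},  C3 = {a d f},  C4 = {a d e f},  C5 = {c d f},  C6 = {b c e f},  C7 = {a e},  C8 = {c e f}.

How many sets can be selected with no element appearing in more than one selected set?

C5, C7 are pairwise disjoint (C5={c,d,f}; C7={a,e}).
Every remaining set overlaps one of these, and no 3 of the listed sets are pairwise disjoint, so 2 is the maximum.

2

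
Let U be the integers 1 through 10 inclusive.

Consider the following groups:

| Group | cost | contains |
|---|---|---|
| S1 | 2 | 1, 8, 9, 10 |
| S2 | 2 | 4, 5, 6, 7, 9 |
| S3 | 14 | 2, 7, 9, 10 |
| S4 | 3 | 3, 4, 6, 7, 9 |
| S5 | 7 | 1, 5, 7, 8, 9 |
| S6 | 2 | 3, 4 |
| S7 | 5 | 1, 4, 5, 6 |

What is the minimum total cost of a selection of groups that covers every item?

20

S1, S2, S3, S6 together cover every item (S1 ∪ S2 ∪ S3 ∪ S6 = {1, 2, 3, 4, 5, 6, 7, 8, 9, 10}); total cost 2 + 2 + 14 + 2 = 20.
No covering selection has total cost below 20.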